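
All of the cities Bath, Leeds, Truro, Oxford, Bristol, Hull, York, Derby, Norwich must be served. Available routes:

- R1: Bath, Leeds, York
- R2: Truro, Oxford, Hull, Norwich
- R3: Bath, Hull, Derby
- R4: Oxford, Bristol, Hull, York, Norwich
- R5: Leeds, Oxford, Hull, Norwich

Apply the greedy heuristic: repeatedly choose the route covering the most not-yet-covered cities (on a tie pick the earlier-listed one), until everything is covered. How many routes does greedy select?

4

Pick 1: R4 covers 5 new cities (Oxford, Bristol, Hull, York, Norwich).
Pick 2: R1 covers 2 new cities (Bath, Leeds).
Pick 3: R2 covers 1 new cities (Truro).
Pick 4: R3 covers 1 new cities (Derby).
Greedy uses 4 routes.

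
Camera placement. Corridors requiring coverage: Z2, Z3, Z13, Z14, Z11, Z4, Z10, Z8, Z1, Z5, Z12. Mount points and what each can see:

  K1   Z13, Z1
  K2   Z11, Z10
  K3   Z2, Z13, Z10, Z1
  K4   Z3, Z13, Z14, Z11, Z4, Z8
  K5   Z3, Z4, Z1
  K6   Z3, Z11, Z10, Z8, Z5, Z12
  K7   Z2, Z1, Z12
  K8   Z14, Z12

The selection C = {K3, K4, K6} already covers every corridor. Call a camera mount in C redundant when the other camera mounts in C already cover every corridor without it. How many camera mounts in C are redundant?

Drop K3: Z2, Z1 uncovered — not redundant.
Drop K4: Z14, Z4 uncovered — not redundant.
Drop K6: Z5, Z12 uncovered — not redundant.
None of the camera mounts in C is redundant.

0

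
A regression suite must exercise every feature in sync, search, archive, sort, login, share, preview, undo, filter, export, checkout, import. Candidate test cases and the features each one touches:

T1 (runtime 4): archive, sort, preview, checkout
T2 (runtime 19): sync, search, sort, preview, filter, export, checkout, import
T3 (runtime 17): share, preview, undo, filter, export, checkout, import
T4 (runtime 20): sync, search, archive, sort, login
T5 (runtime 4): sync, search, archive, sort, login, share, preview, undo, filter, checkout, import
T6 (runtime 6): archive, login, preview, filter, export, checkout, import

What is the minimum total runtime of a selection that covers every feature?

T5, T6 cover every feature at runtime 4 + 6 = 10.
Any cover uses at least 2 test cases; among all covering selections none totals below 10.

10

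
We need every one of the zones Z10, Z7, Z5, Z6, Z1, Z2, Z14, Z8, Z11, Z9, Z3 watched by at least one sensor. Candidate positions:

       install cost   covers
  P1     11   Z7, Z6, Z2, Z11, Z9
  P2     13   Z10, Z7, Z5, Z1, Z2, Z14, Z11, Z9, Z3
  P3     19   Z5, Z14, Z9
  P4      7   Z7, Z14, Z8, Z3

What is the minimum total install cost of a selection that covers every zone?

P1, P2, P4 cover every zone at install cost 11 + 13 + 7 = 31.
Any cover uses at least 3 sensor positions; among all covering selections none totals below 31.

31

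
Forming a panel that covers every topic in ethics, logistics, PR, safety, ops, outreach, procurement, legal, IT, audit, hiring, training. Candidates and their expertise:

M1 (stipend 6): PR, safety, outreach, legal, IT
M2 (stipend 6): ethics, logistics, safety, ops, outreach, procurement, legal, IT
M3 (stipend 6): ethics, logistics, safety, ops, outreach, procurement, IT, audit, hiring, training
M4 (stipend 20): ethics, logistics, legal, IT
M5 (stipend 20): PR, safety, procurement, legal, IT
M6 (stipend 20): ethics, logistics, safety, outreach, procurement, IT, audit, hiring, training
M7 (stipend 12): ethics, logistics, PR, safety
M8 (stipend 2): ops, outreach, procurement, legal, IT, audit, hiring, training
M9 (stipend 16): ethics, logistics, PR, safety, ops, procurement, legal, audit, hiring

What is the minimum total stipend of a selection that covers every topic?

12

M1, M3 cover every topic at stipend 6 + 6 = 12.
Any cover uses at least 2 members; among all covering selections none totals below 12.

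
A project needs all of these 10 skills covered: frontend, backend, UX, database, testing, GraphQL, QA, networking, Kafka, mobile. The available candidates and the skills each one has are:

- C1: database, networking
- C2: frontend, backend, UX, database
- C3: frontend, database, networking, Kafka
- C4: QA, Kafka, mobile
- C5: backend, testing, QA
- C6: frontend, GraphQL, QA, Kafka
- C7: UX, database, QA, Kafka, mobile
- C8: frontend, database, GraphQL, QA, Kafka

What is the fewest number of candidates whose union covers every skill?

C1, C5, C6, C7 together cover {frontend, backend, UX, database, testing, GraphQL, QA, networking, Kafka, mobile} — every skill.
No 3 of the 8 candidates cover everything (all 56 triples fall short), so 4 is minimum.

4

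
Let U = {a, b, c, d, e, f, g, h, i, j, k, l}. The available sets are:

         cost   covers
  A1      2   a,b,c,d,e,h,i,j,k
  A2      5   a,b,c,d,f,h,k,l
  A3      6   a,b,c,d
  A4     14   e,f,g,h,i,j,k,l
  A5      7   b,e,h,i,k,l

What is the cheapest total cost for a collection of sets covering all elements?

16

A1, A4 cover every element at cost 2 + 14 = 16.
Any cover uses at least 2 sets; among all covering selections none totals below 16.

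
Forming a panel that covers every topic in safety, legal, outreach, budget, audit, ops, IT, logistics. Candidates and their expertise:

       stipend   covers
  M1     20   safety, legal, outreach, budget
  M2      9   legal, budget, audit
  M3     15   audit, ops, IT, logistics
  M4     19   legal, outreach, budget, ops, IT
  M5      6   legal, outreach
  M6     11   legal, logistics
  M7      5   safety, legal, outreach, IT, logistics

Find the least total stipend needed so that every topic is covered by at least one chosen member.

M2, M3, M7 cover every topic at stipend 9 + 15 + 5 = 29.
Any cover uses at least 2 members; among all covering selections none totals below 29.

29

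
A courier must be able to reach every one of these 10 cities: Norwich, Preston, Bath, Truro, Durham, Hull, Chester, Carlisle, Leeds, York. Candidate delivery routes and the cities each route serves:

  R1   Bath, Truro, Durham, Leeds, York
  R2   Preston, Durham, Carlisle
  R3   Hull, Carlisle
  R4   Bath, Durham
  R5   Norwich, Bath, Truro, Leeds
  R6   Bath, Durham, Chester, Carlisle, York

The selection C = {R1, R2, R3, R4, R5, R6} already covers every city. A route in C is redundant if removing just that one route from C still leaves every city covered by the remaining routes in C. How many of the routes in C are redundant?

2

Drop R1: the rest still cover every city — redundant.
Drop R2: Preston uncovered — not redundant.
Drop R3: Hull uncovered — not redundant.
Drop R4: the rest still cover every city — redundant.
Drop R5: Norwich uncovered — not redundant.
Drop R6: Chester uncovered — not redundant.
2 redundant: R1, R4.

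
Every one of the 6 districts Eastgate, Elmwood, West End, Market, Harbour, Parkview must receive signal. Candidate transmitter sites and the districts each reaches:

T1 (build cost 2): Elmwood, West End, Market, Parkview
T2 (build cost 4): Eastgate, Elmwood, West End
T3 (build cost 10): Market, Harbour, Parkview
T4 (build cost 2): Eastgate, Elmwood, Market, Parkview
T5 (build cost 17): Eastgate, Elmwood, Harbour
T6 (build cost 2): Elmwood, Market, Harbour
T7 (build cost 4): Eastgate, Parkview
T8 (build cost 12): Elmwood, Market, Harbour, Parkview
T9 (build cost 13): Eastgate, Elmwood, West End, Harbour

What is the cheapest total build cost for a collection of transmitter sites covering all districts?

T1, T4, T6 cover every district at build cost 2 + 2 + 2 = 6.
Any cover uses at least 2 transmitter sites; among all covering selections none totals below 6.

6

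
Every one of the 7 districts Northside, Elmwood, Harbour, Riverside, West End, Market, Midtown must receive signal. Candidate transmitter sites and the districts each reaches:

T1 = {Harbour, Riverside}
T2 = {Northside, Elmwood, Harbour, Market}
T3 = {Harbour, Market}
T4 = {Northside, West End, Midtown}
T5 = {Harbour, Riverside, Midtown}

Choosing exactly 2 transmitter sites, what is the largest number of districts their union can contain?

Choosing T2, T4 covers {Northside, Elmwood, Harbour, West End, Market, Midtown} — 6 districts.
No choice of 2 transmitter sites does better; here Riverside is left uncovered.

6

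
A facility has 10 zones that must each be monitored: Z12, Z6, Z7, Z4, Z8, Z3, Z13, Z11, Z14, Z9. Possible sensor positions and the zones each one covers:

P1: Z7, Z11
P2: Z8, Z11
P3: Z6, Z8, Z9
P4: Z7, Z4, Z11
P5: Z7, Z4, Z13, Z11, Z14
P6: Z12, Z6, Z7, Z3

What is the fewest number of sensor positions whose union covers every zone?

P3, P5, P6 together cover {Z12, Z6, Z7, Z4, Z8, Z3, Z13, Z11, Z14, Z9} — every zone.
No 2 of the 6 sensor positions cover everything (all 15 pairs fall short), so 3 is minimum.

3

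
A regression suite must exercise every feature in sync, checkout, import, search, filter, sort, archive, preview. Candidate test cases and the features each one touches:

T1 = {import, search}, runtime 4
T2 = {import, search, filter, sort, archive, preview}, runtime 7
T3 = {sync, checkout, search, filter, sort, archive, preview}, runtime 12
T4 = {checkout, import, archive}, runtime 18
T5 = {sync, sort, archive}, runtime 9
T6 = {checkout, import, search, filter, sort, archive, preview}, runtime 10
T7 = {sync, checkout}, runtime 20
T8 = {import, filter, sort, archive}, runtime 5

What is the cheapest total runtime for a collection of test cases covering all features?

16

T1, T3 cover every feature at runtime 4 + 12 = 16.
Any cover uses at least 2 test cases; among all covering selections none totals below 16.
Greedy by coverage-per-runtime would pick T2, T3 for 19 — worse than the optimum 16.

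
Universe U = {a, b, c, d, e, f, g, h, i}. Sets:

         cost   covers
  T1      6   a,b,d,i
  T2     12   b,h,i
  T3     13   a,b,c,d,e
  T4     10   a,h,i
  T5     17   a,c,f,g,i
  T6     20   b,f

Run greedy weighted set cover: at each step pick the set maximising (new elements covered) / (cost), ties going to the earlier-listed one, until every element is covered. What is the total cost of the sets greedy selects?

46

Pick 1: T1 adds 4 new (a, b, d, i) at cost 6 (ratio 4/6).
Pick 2: T5 adds 3 new (c, f, g) at cost 17 (ratio 3/17).
Pick 3: T4 adds 1 new (h) at cost 10 (ratio 1/10).
Pick 4: T3 adds 1 new (e) at cost 13 (ratio 1/13).
Greedy total cost: 6 + 17 + 10 + 13 = 46. (The true optimum is 40, so greedy overshoots here.)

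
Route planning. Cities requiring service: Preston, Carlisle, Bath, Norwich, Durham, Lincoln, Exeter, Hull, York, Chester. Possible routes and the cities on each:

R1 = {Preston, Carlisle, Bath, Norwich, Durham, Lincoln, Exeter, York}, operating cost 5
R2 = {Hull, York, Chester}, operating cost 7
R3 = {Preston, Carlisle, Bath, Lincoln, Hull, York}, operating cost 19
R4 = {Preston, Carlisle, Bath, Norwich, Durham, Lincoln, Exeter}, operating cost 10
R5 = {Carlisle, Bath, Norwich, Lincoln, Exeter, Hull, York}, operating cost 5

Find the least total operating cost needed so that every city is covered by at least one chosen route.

12

R1, R2 cover every city at operating cost 5 + 7 = 12.
Any cover uses at least 2 routes; among all covering selections none totals below 12.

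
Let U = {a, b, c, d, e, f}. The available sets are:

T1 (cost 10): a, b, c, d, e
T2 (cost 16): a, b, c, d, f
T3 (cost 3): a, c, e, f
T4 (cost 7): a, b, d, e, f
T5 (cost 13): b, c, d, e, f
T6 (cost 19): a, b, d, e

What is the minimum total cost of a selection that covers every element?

T3, T4 cover every element at cost 3 + 7 = 10.
Any cover uses at least 2 sets; among all covering selections none totals below 10.

10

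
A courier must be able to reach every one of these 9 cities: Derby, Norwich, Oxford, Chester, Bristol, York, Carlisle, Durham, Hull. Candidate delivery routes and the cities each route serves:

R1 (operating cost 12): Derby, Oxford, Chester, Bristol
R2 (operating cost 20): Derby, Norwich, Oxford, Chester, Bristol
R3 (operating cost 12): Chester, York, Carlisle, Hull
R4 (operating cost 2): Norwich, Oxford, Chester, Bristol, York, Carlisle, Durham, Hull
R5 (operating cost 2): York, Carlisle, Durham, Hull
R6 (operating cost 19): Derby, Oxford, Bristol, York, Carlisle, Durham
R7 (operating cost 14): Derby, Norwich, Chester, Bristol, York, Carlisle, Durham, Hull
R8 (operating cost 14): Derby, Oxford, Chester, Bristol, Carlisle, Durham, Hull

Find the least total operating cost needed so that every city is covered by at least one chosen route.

14

R1, R4 cover every city at operating cost 12 + 2 = 14.
Any cover uses at least 2 routes; among all covering selections none totals below 14.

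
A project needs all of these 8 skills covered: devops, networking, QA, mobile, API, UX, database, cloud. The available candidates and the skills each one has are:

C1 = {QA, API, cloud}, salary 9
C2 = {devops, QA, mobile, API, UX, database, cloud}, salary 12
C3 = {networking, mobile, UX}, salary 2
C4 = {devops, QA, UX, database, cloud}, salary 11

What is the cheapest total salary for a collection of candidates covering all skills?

C2, C3 cover every skill at salary 12 + 2 = 14.
Any cover uses at least 2 candidates; among all covering selections none totals below 14.

14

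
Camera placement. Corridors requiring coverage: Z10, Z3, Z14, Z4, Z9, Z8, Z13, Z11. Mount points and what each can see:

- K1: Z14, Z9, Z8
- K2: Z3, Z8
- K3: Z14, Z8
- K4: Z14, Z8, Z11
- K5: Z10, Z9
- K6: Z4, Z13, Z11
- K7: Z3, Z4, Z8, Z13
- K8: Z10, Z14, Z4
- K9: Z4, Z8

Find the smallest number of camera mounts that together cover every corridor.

3

K4, K5, K7 together cover {Z10, Z3, Z14, Z4, Z9, Z8, Z13, Z11} — every corridor.
No 2 of the 9 camera mounts cover everything (all 36 pairs fall short), so 3 is minimum.
Greedy (largest uncovered first) would take K7, K1, K4, K5 — 4 camera mounts — but 3 suffice.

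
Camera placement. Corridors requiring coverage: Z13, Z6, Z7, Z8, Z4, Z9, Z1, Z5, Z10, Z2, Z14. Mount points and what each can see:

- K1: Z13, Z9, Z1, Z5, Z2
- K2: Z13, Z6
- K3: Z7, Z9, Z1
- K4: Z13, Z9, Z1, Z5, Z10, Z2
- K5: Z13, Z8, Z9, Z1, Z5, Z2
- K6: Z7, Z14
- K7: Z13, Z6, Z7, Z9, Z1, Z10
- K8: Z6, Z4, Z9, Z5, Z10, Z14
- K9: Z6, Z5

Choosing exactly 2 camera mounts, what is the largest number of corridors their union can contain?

Choosing K5, K8 covers {Z13, Z6, Z8, Z4, Z9, Z1, Z5, Z10, Z2, Z14} — 10 corridors.
No choice of 2 camera mounts does better; here Z7 is left uncovered.

10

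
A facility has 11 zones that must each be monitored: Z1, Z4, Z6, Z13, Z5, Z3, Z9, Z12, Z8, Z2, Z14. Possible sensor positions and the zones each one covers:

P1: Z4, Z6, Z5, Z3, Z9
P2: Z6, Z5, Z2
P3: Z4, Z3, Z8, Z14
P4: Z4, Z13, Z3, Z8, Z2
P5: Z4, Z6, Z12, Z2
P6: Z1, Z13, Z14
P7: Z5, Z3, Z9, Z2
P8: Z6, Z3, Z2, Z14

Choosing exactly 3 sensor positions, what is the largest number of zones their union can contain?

10

Choosing P1, P4, P6 covers {Z1, Z4, Z6, Z13, Z5, Z3, Z9, Z8, Z2, Z14} — 10 zones.
No choice of 3 sensor positions does better; here Z12 is left uncovered.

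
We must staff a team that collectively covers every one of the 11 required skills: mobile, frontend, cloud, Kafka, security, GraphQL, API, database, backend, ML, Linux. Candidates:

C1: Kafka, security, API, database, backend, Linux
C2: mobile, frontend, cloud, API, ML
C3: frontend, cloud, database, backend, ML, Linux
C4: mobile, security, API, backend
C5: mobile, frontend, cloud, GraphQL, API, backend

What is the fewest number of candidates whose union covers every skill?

3

C1, C2, C5 together cover {mobile, frontend, cloud, Kafka, security, GraphQL, API, database, backend, ML, Linux} — every skill.
No 2 of the 5 candidates cover everything (all 10 pairs fall short), so 3 is minimum.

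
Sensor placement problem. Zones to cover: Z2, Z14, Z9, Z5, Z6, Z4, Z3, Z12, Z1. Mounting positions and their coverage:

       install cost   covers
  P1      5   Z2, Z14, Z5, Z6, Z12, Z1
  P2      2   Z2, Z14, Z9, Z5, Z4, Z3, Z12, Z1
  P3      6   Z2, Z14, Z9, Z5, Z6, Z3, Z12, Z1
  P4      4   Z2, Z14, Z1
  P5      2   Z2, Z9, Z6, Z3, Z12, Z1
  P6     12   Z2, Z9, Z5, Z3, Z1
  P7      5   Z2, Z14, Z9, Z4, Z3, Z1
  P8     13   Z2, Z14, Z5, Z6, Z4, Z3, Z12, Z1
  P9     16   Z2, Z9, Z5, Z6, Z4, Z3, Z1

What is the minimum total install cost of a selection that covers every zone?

4

P2, P5 cover every zone at install cost 2 + 2 = 4.
Any cover uses at least 2 sensor positions; among all covering selections none totals below 4.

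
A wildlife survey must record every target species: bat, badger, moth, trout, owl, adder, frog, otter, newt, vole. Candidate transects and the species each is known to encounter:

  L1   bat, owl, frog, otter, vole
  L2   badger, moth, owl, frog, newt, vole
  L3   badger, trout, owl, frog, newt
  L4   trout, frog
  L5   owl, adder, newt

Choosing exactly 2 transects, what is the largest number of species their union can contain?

8

Choosing L1, L2 covers {bat, badger, moth, owl, frog, otter, newt, vole} — 8 species.
No choice of 2 transects does better; here trout, adder are left uncovered.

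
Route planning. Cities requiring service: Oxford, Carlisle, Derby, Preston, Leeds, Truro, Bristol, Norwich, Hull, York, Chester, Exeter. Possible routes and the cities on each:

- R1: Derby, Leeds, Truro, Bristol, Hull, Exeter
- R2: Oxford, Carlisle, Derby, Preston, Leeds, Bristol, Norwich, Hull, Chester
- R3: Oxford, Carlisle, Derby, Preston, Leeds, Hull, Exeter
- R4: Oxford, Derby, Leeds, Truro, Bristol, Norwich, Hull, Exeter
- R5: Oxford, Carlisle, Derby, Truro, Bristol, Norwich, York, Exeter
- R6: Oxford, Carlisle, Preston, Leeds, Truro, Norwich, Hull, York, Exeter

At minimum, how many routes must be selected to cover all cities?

2

R2, R5 together cover {Oxford, Carlisle, Derby, Preston, Leeds, Truro, Bristol, Norwich, Hull, York, Chester, Exeter} — every city.
No single route contains all 12 cities, so 2 is optimal.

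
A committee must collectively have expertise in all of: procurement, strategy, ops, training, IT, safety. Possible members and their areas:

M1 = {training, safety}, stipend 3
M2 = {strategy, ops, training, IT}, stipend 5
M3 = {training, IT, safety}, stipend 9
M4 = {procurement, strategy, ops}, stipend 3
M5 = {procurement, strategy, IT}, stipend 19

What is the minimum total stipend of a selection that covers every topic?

M1, M2, M4 cover every topic at stipend 3 + 5 + 3 = 11.
Any cover uses at least 2 members; among all covering selections none totals below 11.

11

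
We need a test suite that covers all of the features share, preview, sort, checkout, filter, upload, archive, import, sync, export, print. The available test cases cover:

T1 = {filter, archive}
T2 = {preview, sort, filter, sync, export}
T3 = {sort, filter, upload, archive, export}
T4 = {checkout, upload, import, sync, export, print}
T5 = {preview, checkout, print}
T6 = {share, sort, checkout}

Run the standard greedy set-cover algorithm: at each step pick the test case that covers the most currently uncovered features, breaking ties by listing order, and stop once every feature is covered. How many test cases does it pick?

Pick 1: T4 covers 6 new features (checkout, upload, import, sync, export, print).
Pick 2: T2 covers 3 new features (preview, sort, filter).
Pick 3: T1 covers 1 new features (archive).
Pick 4: T6 covers 1 new features (share).
Greedy uses 4 test cases.

4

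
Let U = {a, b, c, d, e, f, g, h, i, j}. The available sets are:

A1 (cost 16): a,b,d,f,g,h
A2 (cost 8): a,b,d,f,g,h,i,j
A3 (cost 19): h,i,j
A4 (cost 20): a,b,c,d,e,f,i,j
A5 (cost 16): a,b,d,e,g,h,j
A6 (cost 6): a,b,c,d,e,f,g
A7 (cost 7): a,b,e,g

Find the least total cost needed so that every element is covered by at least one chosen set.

A2, A6 cover every element at cost 8 + 6 = 14.
Any cover uses at least 2 sets; among all covering selections none totals below 14.

14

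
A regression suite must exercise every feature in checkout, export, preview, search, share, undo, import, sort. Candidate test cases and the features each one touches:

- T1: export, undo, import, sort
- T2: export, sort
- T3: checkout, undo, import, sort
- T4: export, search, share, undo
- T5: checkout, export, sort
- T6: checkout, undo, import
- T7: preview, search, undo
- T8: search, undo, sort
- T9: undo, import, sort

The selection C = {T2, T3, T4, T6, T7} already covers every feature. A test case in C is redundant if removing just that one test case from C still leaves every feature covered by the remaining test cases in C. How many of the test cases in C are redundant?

Drop T2: the rest still cover every feature — redundant.
Drop T3: the rest still cover every feature — redundant.
Drop T4: share uncovered — not redundant.
Drop T6: the rest still cover every feature — redundant.
Drop T7: preview uncovered — not redundant.
3 redundant: T2, T3, T6.

3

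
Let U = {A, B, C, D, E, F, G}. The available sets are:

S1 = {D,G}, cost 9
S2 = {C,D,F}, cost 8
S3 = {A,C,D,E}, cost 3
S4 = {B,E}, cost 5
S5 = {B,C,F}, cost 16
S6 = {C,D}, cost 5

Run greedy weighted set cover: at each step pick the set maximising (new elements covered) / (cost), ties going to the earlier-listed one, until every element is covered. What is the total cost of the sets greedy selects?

Pick 1: S3 adds 4 new (A, C, D, E) at cost 3 (ratio 4/3).
Pick 2: S4 adds 1 new (B) at cost 5 (ratio 1/5).
Pick 3: S2 adds 1 new (F) at cost 8 (ratio 1/8).
Pick 4: S1 adds 1 new (G) at cost 9 (ratio 1/9).
Greedy total cost: 3 + 5 + 8 + 9 = 25.

25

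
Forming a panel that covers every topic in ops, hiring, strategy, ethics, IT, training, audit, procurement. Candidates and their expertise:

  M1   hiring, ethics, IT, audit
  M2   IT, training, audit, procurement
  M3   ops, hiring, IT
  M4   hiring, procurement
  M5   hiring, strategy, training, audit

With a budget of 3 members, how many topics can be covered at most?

Choosing M1, M2, M3 covers {ops, hiring, ethics, IT, training, audit, procurement} — 7 topics.
No choice of 3 members does better; here strategy is left uncovered.

7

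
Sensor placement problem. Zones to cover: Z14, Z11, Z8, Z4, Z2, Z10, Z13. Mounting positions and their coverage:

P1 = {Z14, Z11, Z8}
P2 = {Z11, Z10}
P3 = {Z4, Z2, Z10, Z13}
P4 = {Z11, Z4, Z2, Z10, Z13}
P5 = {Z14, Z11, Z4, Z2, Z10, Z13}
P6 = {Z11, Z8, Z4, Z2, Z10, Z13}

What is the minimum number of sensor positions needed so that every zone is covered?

P1, P3 together cover {Z14, Z11, Z8, Z4, Z2, Z10, Z13} — every zone.
No single sensor position contains all 7 zones, so 2 is optimal.

2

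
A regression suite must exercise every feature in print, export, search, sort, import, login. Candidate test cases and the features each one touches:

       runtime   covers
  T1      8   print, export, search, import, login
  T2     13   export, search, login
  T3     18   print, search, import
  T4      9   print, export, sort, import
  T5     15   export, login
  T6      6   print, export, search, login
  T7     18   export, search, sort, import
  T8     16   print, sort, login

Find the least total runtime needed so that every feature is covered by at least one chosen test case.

15

T4, T6 cover every feature at runtime 9 + 6 = 15.
Any cover uses at least 2 test cases; among all covering selections none totals below 15.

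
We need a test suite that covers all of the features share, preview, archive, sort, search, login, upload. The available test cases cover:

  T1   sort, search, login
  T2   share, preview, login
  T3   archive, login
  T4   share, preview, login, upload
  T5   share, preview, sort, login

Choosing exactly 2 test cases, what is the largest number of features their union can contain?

Choosing T1, T4 covers {share, preview, sort, search, login, upload} — 6 features.
No choice of 2 test cases does better; here archive is left uncovered.

6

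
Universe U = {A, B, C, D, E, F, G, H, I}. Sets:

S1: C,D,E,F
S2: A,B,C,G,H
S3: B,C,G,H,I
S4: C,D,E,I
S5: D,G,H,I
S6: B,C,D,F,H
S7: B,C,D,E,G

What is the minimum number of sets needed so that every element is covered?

S1, S2, S3 together cover {A, B, C, D, E, F, G, H, I} — every element.
No 2 of the 7 sets cover everything (all 21 pairs fall short), so 3 is minimum.

3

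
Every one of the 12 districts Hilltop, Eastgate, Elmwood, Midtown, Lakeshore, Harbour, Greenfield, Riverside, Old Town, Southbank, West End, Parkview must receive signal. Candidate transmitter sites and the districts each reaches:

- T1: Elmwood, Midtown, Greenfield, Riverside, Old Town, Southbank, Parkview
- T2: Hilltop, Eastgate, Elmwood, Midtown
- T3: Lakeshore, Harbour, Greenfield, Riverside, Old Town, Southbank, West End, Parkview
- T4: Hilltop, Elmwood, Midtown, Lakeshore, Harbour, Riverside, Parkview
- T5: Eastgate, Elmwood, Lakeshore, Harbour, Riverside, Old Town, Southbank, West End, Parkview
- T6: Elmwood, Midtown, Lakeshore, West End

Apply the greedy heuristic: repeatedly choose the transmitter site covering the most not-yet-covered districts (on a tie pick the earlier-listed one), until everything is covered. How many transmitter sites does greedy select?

3

Pick 1: T5 covers 9 new districts (Eastgate, Elmwood, Lakeshore, Harbour, Riverside, Old Town, Southbank, West End, Parkview).
Pick 2: T1 covers 2 new districts (Midtown, Greenfield).
Pick 3: T2 covers 1 new districts (Hilltop).
Greedy uses 3 transmitter sites. (The true minimum is 2.)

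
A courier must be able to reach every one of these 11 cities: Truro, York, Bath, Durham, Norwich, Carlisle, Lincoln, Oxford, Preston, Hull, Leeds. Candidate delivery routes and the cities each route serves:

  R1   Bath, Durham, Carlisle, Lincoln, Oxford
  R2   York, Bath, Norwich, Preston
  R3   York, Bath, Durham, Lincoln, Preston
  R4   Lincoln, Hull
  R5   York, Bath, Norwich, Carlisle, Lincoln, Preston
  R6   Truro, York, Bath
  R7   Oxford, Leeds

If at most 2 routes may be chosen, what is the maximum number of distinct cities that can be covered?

8

Choosing R1, R2 covers {York, Bath, Durham, Norwich, Carlisle, Lincoln, Oxford, Preston} — 8 cities.
No choice of 2 routes does better; here Truro, Hull, Leeds are left uncovered.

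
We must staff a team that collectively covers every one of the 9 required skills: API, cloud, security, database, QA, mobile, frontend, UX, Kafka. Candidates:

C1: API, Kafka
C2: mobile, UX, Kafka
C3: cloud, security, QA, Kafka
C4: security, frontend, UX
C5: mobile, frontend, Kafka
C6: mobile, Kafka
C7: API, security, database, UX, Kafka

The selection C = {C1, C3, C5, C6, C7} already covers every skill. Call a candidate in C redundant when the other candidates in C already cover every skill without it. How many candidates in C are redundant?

Drop C1: the rest still cover every skill — redundant.
Drop C3: cloud, QA uncovered — not redundant.
Drop C5: frontend uncovered — not redundant.
Drop C6: the rest still cover every skill — redundant.
Drop C7: database, UX uncovered — not redundant.
2 redundant: C1, C6.

2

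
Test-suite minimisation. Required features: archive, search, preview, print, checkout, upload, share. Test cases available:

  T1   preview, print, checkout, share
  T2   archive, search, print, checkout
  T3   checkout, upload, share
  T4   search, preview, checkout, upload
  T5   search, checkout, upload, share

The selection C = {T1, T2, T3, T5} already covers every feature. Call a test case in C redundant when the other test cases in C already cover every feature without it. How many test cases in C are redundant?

Drop T1: preview uncovered — not redundant.
Drop T2: archive uncovered — not redundant.
Drop T3: the rest still cover every feature — redundant.
Drop T5: the rest still cover every feature — redundant.
2 redundant: T3, T5.

2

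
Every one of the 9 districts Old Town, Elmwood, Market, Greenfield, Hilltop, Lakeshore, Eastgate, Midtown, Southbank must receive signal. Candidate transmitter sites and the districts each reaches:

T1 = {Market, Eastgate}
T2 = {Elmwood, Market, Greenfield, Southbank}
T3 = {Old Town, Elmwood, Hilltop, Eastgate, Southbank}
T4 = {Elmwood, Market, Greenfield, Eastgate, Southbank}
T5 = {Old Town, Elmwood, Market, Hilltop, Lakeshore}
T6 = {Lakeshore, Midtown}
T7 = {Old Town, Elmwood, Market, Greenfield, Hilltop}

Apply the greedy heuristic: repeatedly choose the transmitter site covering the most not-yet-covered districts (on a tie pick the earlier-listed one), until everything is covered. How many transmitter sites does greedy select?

3

Pick 1: T3 covers 5 new districts (Old Town, Elmwood, Hilltop, Eastgate, Southbank).
Pick 2: T2 covers 2 new districts (Market, Greenfield).
Pick 3: T6 covers 2 new districts (Lakeshore, Midtown).
Greedy uses 3 transmitter sites.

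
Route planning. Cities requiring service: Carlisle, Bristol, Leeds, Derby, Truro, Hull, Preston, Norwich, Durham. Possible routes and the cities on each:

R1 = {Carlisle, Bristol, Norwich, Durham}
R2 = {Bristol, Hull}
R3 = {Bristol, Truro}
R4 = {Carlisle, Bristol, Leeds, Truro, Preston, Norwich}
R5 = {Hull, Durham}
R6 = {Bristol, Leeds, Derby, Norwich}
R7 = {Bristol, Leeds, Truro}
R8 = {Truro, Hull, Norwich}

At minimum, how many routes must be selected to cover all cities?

R4, R5, R6 together cover {Carlisle, Bristol, Leeds, Derby, Truro, Hull, Preston, Norwich, Durham} — every city.
No 2 of the 8 routes cover everything (all 28 pairs fall short), so 3 is minimum.

3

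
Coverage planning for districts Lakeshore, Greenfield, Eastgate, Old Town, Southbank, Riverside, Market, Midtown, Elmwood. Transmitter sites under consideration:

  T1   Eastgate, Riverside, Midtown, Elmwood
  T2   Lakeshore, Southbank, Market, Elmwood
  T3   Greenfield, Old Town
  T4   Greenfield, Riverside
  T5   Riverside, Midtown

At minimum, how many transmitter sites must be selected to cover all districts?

3

T1, T2, T3 together cover {Lakeshore, Greenfield, Eastgate, Old Town, Southbank, Riverside, Market, Midtown, Elmwood} — every district.
No 2 of the 5 transmitter sites cover everything (all 10 pairs fall short), so 3 is minimum.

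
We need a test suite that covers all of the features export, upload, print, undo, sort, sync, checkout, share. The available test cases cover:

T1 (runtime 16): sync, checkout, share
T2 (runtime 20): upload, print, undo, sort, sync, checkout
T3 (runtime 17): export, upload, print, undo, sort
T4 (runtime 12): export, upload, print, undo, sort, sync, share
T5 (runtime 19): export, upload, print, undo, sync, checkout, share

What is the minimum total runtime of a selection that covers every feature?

T1, T4 cover every feature at runtime 16 + 12 = 28.
Any cover uses at least 2 test cases; among all covering selections none totals below 28.

28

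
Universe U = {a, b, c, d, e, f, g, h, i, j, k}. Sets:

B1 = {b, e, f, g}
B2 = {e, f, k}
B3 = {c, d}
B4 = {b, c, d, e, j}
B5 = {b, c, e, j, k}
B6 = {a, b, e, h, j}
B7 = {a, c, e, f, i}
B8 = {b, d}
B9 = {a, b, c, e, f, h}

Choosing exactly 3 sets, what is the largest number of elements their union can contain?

9

Choosing B1, B3, B6 covers {a, b, c, d, e, f, g, h, j} — 9 elements.
No choice of 3 sets does better; here i, k are left uncovered.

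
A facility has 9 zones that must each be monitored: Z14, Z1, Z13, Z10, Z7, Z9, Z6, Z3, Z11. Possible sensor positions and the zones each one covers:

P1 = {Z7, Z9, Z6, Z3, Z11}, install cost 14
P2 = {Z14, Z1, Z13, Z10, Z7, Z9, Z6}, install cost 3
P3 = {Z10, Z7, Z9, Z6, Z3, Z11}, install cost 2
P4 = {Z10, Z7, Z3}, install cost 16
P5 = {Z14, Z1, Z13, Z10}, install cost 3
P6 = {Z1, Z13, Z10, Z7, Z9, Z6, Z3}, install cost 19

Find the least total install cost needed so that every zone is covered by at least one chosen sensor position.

5

P2, P3 cover every zone at install cost 3 + 2 = 5.
Any cover uses at least 2 sensor positions; among all covering selections none totals below 5.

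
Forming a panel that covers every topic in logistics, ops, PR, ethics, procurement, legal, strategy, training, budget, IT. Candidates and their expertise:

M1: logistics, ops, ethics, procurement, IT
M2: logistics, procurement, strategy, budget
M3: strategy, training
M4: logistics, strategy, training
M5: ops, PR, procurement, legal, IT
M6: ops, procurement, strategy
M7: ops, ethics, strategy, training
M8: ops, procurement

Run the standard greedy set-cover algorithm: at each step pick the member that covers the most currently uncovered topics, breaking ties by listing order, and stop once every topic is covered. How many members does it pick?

4

Pick 1: M1 covers 5 new topics (logistics, ops, ethics, procurement, IT).
Pick 2: M2 covers 2 new topics (strategy, budget).
Pick 3: M5 covers 2 new topics (PR, legal).
Pick 4: M3 covers 1 new topics (training).
Greedy uses 4 members. (The true minimum is 3.)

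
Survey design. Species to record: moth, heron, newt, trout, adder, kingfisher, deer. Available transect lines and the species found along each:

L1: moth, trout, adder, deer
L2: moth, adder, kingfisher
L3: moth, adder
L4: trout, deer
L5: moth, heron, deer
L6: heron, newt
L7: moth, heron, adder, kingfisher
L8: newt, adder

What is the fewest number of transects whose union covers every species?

L1, L2, L6 together cover {moth, heron, newt, trout, adder, kingfisher, deer} — every species.
No 2 of the 8 transects cover everything (all 28 pairs fall short), so 3 is minimum.

3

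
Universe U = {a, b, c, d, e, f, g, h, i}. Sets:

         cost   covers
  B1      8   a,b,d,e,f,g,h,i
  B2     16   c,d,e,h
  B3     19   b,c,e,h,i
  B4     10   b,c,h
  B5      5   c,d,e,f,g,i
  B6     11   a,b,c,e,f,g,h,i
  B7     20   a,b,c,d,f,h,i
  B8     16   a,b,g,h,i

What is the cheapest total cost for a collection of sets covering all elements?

B1, B5 cover every element at cost 8 + 5 = 13.
Any cover uses at least 2 sets; among all covering selections none totals below 13.

13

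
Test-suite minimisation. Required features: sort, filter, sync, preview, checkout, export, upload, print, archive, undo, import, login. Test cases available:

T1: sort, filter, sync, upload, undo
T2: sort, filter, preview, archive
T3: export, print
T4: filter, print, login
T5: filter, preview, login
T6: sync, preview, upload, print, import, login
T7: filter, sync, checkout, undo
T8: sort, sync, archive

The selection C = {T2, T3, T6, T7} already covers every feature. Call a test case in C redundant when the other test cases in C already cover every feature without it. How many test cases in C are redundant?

Drop T2: sort, archive uncovered — not redundant.
Drop T3: export uncovered — not redundant.
Drop T6: upload, import, login uncovered — not redundant.
Drop T7: checkout, undo uncovered — not redundant.
None of the test cases in C is redundant.

0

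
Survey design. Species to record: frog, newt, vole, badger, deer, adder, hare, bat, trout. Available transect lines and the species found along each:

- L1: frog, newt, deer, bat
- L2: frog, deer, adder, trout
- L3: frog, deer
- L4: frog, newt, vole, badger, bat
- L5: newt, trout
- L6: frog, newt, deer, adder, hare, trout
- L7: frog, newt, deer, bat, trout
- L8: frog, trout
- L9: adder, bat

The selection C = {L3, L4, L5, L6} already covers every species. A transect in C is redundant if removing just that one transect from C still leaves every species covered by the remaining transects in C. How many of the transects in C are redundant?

2

Drop L3: the rest still cover every species — redundant.
Drop L4: vole, badger, bat uncovered — not redundant.
Drop L5: the rest still cover every species — redundant.
Drop L6: adder, hare uncovered — not redundant.
2 redundant: L3, L5.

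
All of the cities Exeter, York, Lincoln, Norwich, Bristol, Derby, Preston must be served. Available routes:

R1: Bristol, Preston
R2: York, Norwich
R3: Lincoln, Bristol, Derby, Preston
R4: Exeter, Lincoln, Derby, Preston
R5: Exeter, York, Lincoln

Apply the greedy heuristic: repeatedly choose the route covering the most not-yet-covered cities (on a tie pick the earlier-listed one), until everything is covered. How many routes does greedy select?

Pick 1: R3 covers 4 new cities (Lincoln, Bristol, Derby, Preston).
Pick 2: R2 covers 2 new cities (York, Norwich).
Pick 3: R4 covers 1 new cities (Exeter).
Greedy uses 3 routes.

3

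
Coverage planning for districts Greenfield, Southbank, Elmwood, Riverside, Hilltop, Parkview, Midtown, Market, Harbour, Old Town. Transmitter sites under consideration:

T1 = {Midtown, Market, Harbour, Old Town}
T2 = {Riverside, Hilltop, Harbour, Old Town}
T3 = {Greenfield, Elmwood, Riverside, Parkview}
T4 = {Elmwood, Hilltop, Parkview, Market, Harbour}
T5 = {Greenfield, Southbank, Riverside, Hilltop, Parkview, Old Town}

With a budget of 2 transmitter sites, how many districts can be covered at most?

Choosing T1, T5 covers {Greenfield, Southbank, Riverside, Hilltop, Parkview, Midtown, Market, Harbour, Old Town} — 9 districts.
No choice of 2 transmitter sites does better; here Elmwood is left uncovered.

9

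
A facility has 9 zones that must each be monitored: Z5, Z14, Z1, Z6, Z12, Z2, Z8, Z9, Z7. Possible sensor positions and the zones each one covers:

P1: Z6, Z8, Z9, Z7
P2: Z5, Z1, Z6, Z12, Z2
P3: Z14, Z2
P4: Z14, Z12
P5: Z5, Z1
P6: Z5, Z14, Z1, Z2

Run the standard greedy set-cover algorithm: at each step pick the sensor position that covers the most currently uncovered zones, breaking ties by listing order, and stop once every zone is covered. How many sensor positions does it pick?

3

Pick 1: P2 covers 5 new zones (Z5, Z1, Z6, Z12, Z2).
Pick 2: P1 covers 3 new zones (Z8, Z9, Z7).
Pick 3: P3 covers 1 new zones (Z14).
Greedy uses 3 sensor positions.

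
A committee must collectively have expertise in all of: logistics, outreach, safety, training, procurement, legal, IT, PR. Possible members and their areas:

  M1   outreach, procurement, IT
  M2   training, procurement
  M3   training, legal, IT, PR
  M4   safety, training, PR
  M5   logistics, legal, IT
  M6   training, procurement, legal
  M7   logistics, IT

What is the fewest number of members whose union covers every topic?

3

M1, M4, M5 together cover {logistics, outreach, safety, training, procurement, legal, IT, PR} — every topic.
No 2 of the 7 members cover everything (all 21 pairs fall short), so 3 is minimum.
Greedy (largest uncovered first) would take M3, M1, M4, M5 — 4 members — but 3 suffice.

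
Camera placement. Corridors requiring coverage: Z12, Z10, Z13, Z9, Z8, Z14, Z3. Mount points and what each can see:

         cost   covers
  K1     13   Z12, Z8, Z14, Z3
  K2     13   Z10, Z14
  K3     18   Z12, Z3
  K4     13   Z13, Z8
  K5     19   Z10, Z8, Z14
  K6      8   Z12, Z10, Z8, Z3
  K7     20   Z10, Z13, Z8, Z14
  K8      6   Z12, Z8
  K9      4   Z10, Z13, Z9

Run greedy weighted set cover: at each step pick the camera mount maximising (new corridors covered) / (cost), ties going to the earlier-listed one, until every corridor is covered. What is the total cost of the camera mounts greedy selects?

25

Pick 1: K9 adds 3 new (Z10, Z13, Z9) at cost 4 (ratio 3/4).
Pick 2: K6 adds 3 new (Z12, Z8, Z3) at cost 8 (ratio 3/8).
Pick 3: K1 adds 1 new (Z14) at cost 13 (ratio 1/13).
Greedy total cost: 4 + 8 + 13 = 25. (The true optimum is 17, so greedy overshoots here.)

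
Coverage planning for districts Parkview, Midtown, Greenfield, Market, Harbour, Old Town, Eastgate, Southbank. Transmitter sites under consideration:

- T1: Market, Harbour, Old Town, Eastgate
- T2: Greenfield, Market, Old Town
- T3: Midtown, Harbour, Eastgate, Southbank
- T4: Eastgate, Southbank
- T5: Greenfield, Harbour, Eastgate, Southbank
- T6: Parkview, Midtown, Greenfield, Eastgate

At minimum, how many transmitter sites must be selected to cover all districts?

3

T1, T3, T6 together cover {Parkview, Midtown, Greenfield, Market, Harbour, Old Town, Eastgate, Southbank} — every district.
No 2 of the 6 transmitter sites cover everything (all 15 pairs fall short), so 3 is minimum.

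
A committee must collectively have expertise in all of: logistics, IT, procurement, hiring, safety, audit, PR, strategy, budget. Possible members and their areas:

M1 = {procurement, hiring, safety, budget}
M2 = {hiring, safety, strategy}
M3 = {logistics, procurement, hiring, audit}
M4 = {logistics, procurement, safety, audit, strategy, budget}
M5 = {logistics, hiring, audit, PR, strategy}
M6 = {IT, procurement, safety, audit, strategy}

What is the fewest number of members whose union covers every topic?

M1, M5, M6 together cover {logistics, IT, procurement, hiring, safety, audit, PR, strategy, budget} — every topic.
No 2 of the 6 members cover everything (all 15 pairs fall short), so 3 is minimum.

3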